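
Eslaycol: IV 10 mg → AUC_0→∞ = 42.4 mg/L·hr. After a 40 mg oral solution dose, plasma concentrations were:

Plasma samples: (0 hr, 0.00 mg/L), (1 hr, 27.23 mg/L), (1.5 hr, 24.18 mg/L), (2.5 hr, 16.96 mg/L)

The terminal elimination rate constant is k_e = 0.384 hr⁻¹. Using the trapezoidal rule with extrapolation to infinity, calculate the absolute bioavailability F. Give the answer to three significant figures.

Trapezoidal AUC_0→2.5 (oral solution):
  [0→1]: (0.00+27.23)/2 × 1 = 13.615
  [1→1.5]: (27.23+24.18)/2 × 0.5 = 12.8525
  [1.5→2.5]: (24.18+16.96)/2 × 1 = 20.57
  Sum = 47.0375 mg/L·hr
Tail: C_last/k_e = 16.96/0.384 = 44.167
AUC_0→∞ (oral solution) = 47.0375 + 44.167 = 91.2045 mg/L·hr
F = (AUC_ev/D_ev)/(AUC_iv/D_iv) = (91.2045/40)/(42.4/10) = 2.2801125/4.24 = 0.5378

F = 0.538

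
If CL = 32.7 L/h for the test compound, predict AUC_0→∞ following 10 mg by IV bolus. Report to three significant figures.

AUC_0→∞ = Dose_iv / CL
        = 10 / 32.7 = 0.30581 mg/L·h

AUC = 0.306 mg/L·h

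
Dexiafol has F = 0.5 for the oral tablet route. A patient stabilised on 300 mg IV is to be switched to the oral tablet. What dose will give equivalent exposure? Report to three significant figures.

D_oral = 600 mg

For equal systemic exposure: F × D_ev = D_iv
D_ev = D_iv / F = 300 / 0.5 = 600 mg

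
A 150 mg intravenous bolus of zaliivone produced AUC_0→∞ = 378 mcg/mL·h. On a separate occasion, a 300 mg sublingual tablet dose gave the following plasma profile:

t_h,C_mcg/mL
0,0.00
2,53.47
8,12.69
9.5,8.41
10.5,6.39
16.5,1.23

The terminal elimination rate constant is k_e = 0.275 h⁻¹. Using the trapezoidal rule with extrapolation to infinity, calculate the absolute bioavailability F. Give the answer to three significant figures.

Trapezoidal AUC_0→16.5 (sublingual tablet):
  [0→2]: (0.00+53.47)/2 × 2 = 53.47
  [2→8]: (53.47+12.69)/2 × 6 = 198.48
  [8→9.5]: (12.69+8.41)/2 × 1.5 = 15.825
  [9.5→10.5]: (8.41+6.39)/2 × 1 = 7.4
  [10.5→16.5]: (6.39+1.23)/2 × 6 = 22.86
  Sum = 298.035 mcg/mL·h
Tail: C_last/k_e = 1.23/0.275 = 4.473
AUC_0→∞ (sublingual tablet) = 298.035 + 4.473 = 302.508 mcg/mL·h
F = (AUC_ev/D_ev)/(AUC_iv/D_iv) = (302.508/300)/(378/150) = 1.00836/2.52 = 0.4001

F = 0.400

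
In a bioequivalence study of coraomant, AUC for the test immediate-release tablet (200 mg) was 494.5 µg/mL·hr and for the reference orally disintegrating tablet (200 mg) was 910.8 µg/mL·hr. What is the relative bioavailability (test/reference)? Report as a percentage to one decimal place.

F_rel = (AUC_test/D_test) / (AUC_ref/D_ref)
      = (494.5/200) / (910.8/200)
      = 2.4725 / 4.554 = 0.5429 = 54.29%

F_rel = 54.3%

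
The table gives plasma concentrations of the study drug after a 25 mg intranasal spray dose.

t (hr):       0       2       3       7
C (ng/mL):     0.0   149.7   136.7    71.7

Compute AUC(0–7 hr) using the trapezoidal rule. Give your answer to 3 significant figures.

Trapezoidal AUC_0→7:
  [0→2]: (0.0+149.7)/2 × 2 = 149.7
  [2→3]: (149.7+136.7)/2 × 1 = 143.2
  [3→7]: (136.7+71.7)/2 × 4 = 416.8
  Sum = 709.7 ng/mL·hr

AUC = 710 ng/mL·hr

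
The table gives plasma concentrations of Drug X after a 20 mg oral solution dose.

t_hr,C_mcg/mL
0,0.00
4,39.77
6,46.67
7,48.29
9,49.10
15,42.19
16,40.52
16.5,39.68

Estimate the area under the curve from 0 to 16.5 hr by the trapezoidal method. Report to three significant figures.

AUC = 646 mcg/mL·hr

Trapezoidal AUC_0→16.5:
  [0→4]: (0.00+39.77)/2 × 4 = 79.54
  [4→6]: (39.77+46.67)/2 × 2 = 86.44
  [6→7]: (46.67+48.29)/2 × 1 = 47.48
  [7→9]: (48.29+49.10)/2 × 2 = 97.39
  [9→15]: (49.10+42.19)/2 × 6 = 273.87
  [15→16]: (42.19+40.52)/2 × 1 = 41.355
  [16→16.5]: (40.52+39.68)/2 × 0.5 = 20.05
  Sum = 646.125 mcg/mL·hr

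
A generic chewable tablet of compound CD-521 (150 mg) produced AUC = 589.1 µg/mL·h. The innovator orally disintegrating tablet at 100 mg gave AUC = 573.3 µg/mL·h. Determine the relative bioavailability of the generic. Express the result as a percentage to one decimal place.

F_rel = (AUC_test/D_test) / (AUC_ref/D_ref)
      = (589.1/150) / (573.3/100)
      = 3.92733 / 5.733 = 0.6850 = 68.50%

F_rel = 68.5%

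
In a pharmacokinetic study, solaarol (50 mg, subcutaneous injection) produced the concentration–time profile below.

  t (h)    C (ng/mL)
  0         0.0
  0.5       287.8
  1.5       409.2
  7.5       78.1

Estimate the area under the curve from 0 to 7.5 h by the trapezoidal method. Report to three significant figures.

Trapezoidal AUC_0→7.5:
  [0→0.5]: (0.0+287.8)/2 × 0.5 = 71.95
  [0.5→1.5]: (287.8+409.2)/2 × 1 = 348.5
  [1.5→7.5]: (409.2+78.1)/2 × 6 = 1461.9
  Sum = 1882.35 ng/mL·h

AUC = 1880 ng/mL·h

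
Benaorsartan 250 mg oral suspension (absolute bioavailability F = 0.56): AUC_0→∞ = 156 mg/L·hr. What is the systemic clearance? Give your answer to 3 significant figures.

CL = F × Dose / AUC_0→∞
   = 0.56 × 250 / 156 = 0.897436 L/hr

CL = 0.897 L/hr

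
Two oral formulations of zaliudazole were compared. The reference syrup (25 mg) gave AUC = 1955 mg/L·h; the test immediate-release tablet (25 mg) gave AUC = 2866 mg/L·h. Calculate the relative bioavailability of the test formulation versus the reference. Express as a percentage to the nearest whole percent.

F_rel = (AUC_test/D_test) / (AUC_ref/D_ref)
      = (2866/25) / (1955/25)
      = 114.64 / 78.2 = 1.4660 = 146.60%

F_rel = 147%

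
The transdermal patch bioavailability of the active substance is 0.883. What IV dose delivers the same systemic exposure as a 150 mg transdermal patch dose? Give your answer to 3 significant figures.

D_iv = 132 mg

Systemic exposure from an extravascular dose = F × D_ev, so the equivalent IV dose is F × D_ev.
D_iv = F × D_ev = 0.883 × 150 = 132.45 mg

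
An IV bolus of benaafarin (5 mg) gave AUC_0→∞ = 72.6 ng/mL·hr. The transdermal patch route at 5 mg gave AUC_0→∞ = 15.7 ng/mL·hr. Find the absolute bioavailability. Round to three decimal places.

F = (AUC_ev / D_ev) / (AUC_iv / D_iv)
  = (15.7/5) / (72.6/5)
  = 3.14 / 14.52 = 0.2163

F = 0.216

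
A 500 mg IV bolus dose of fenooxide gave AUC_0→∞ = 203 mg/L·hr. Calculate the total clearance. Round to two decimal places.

CL = 2.46 L/hr

CL = Dose_iv / AUC_0→∞
   = 500 / 203 = 2.46305 L/hr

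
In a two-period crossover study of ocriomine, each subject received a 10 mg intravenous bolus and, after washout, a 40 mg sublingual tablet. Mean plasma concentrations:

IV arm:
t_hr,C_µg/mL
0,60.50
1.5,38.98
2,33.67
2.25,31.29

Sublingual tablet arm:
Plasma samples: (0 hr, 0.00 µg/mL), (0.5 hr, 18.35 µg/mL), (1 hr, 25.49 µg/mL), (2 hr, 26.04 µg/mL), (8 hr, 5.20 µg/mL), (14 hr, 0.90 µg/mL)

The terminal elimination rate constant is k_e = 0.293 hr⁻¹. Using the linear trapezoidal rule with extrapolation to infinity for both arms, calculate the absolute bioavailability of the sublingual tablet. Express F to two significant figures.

Trapezoidal AUC_0→2.25 (IV):
  [0→1.5]: (60.50+38.98)/2 × 1.5 = 74.61
  [1.5→2]: (38.98+33.67)/2 × 0.5 = 18.1625
  [2→2.25]: (33.67+31.29)/2 × 0.25 = 8.12
  Sum = 100.8925 µg/mL·hr
IV tail: 31.29/0.293 = 106.792; AUC_iv,0→∞ = 100.8925 + 106.792 = 207.6845 µg/mL·hr
Trapezoidal AUC_0→14 (sublingual tablet):
  [0→0.5]: (0.00+18.35)/2 × 0.5 = 4.5875
  [0.5→1]: (18.35+25.49)/2 × 0.5 = 10.96
  [1→2]: (25.49+26.04)/2 × 1 = 25.765
  [2→8]: (26.04+5.20)/2 × 6 = 93.72
  [8→14]: (5.20+0.90)/2 × 6 = 18.3
  Sum = 153.3325 µg/mL·hr
sublingual tablet tail: 0.90/0.293 = 3.072; AUC_ev,0→∞ = 153.3325 + 3.072 = 156.4045 µg/mL·hr
F = (AUC_ev/D_ev)/(AUC_iv/D_iv) = (156.4045/40)/(207.6845/10) = 3.9101125/20.76845 = 0.1883

F = 0.19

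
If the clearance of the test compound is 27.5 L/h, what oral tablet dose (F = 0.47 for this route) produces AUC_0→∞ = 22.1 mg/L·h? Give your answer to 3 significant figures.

Dose = CL × AUC_0→∞ / F
     = 27.5 × 22.1 / 0.47 = 1293.09 mg

Dose = 1290 mg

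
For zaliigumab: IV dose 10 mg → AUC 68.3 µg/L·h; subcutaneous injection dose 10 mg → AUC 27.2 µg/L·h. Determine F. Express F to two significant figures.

F = 0.40

F = (AUC_ev / D_ev) / (AUC_iv / D_iv)
  = (27.2/10) / (68.3/10)
  = 2.72 / 6.83 = 0.3982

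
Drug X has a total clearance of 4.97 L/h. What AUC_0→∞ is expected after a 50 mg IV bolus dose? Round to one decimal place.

AUC = 10.1 mg/L·h

AUC_0→∞ = Dose_iv / CL
        = 50 / 4.97 = 10.0604 mg/L·h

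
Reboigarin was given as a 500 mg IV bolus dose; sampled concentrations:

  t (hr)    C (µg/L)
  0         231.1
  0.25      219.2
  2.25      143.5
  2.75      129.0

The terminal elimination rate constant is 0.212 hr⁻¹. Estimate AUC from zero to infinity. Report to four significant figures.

Trapezoidal AUC_0→2.75:
  [0→0.25]: (231.1+219.2)/2 × 0.25 = 56.2875
  [0.25→2.25]: (219.2+143.5)/2 × 2 = 362.7
  [2.25→2.75]: (143.5+129.0)/2 × 0.5 = 68.125
  Sum = 487.1125 µg/L·hr
Extrapolated tail: C_last / k_e = 129.0 / 0.212 = 608.491
AUC_0→∞ = 487.1125 + 608.491 = 1095.6035 µg/L·hr

AUC = 1096 µg/L·hr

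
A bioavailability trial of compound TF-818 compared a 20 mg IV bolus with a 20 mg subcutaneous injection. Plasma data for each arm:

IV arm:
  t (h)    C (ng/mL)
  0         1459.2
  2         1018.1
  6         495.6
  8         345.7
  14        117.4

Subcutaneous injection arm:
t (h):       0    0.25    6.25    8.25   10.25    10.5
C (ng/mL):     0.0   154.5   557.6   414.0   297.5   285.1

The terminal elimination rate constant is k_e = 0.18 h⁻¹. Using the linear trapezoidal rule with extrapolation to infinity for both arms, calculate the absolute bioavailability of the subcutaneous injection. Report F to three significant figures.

F = 0.655

Trapezoidal AUC_0→14 (IV):
  [0→2]: (1459.2+1018.1)/2 × 2 = 2477.3
  [2→6]: (1018.1+495.6)/2 × 4 = 3027.4
  [6→8]: (495.6+345.7)/2 × 2 = 841.3
  [8→14]: (345.7+117.4)/2 × 6 = 1389.3
  Sum = 7735.3 ng/mL·h
IV tail: 117.4/0.18 = 652.222; AUC_iv,0→∞ = 7735.3 + 652.222 = 8387.522 ng/mL·h
Trapezoidal AUC_0→10.5 (subcutaneous injection):
  [0→0.25]: (0.0+154.5)/2 × 0.25 = 19.3125
  [0.25→6.25]: (154.5+557.6)/2 × 6 = 2136.3
  [6.25→8.25]: (557.6+414.0)/2 × 2 = 971.6
  [8.25→10.25]: (414.0+297.5)/2 × 2 = 711.5
  [10.25→10.5]: (297.5+285.1)/2 × 0.25 = 72.825
  Sum = 3911.5375 ng/mL·h
subcutaneous injection tail: 285.1/0.18 = 1583.889; AUC_ev,0→∞ = 3911.5375 + 1583.889 = 5495.4265 ng/mL·h
F = (AUC_ev/D_ev)/(AUC_iv/D_iv) = (5495.4265/20)/(8387.522/20) = 274.771/419.3761 = 0.6552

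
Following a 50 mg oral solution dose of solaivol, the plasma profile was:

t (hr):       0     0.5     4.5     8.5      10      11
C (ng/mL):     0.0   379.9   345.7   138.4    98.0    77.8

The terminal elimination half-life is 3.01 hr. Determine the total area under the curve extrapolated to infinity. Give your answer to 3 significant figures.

AUC = 3120 ng/mL·hr

Trapezoidal AUC_0→11:
  [0→0.5]: (0.0+379.9)/2 × 0.5 = 94.975
  [0.5→4.5]: (379.9+345.7)/2 × 4 = 1451.2
  [4.5→8.5]: (345.7+138.4)/2 × 4 = 968.2
  [8.5→10]: (138.4+98.0)/2 × 1.5 = 177.3
  [10→11]: (98.0+77.8)/2 × 1 = 87.9
  Sum = 2779.575 ng/mL·hr
k_e = ln2 / t½ = 0.693147 / 3.01 = 0.2303 hr^-1
Extrapolated tail: C_last / k_e = 77.8 / 0.2303 = 337.820
AUC_0→∞ = 2779.575 + 337.820 = 3117.395 ng/mL·hr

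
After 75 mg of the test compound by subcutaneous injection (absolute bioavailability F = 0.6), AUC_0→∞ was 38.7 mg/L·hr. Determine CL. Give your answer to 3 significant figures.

CL = F × Dose / AUC_0→∞
   = 0.6 × 75 / 38.7 = 1.16279 L/hr

CL = 1.16 L/hr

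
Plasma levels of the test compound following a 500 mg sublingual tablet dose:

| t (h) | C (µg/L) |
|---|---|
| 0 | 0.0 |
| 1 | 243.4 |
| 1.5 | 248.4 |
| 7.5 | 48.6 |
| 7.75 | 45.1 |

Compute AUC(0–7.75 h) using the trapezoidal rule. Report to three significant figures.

Trapezoidal AUC_0→7.75:
  [0→1]: (0.0+243.4)/2 × 1 = 121.7
  [1→1.5]: (243.4+248.4)/2 × 0.5 = 122.95
  [1.5→7.5]: (248.4+48.6)/2 × 6 = 891.0
  [7.5→7.75]: (48.6+45.1)/2 × 0.25 = 11.7125
  Sum = 1147.3625 µg/L·h

AUC = 1150 µg/L·h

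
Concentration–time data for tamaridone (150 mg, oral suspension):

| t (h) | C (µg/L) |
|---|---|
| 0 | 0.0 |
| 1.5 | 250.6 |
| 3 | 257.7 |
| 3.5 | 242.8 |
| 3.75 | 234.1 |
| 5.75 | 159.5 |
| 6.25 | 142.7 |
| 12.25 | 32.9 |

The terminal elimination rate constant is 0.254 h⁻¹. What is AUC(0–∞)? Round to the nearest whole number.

Trapezoidal AUC_0→12.25:
  [0→1.5]: (0.0+250.6)/2 × 1.5 = 187.95
  [1.5→3]: (250.6+257.7)/2 × 1.5 = 381.225
  [3→3.5]: (257.7+242.8)/2 × 0.5 = 125.125
  [3.5→3.75]: (242.8+234.1)/2 × 0.25 = 59.6125
  [3.75→5.75]: (234.1+159.5)/2 × 2 = 393.6
  [5.75→6.25]: (159.5+142.7)/2 × 0.5 = 75.55
  [6.25→12.25]: (142.7+32.9)/2 × 6 = 526.8
  Sum = 1749.8625 µg/L·h
Extrapolated tail: C_last / k_e = 32.9 / 0.254 = 129.528
AUC_0→∞ = 1749.8625 + 129.528 = 1879.3905 µg/L·h

AUC = 1879 µg/L·h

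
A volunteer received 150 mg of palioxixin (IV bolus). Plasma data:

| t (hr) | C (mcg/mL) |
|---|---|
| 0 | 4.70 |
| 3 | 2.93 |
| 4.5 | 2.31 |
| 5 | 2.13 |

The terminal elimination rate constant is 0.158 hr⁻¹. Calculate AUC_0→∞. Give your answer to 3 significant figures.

AUC = 30.0 mcg/mL·hr

Trapezoidal AUC_0→5:
  [0→3]: (4.70+2.93)/2 × 3 = 11.445
  [3→4.5]: (2.93+2.31)/2 × 1.5 = 3.93
  [4.5→5]: (2.31+2.13)/2 × 0.5 = 1.11
  Sum = 16.485 mcg/mL·hr
Extrapolated tail: C_last / k_e = 2.13 / 0.158 = 13.481
AUC_0→∞ = 16.485 + 13.481 = 29.966 mcg/mL·hr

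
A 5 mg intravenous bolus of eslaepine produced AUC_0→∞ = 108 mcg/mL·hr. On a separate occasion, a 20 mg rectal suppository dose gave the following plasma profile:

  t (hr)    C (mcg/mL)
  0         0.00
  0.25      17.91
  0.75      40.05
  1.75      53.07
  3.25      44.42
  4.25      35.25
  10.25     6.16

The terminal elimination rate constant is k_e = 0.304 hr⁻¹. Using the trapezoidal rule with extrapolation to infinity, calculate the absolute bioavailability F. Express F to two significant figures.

F = 0.74

Trapezoidal AUC_0→10.25 (rectal suppository):
  [0→0.25]: (0.00+17.91)/2 × 0.25 = 2.23875
  [0.25→0.75]: (17.91+40.05)/2 × 0.5 = 14.49
  [0.75→1.75]: (40.05+53.07)/2 × 1 = 46.56
  [1.75→3.25]: (53.07+44.42)/2 × 1.5 = 73.1175
  [3.25→4.25]: (44.42+35.25)/2 × 1 = 39.835
  [4.25→10.25]: (35.25+6.16)/2 × 6 = 124.23
  Sum = 300.47125 mcg/mL·hr
Tail: C_last/k_e = 6.16/0.304 = 20.263
AUC_0→∞ (rectal suppository) = 300.47125 + 20.263 = 320.73425 mcg/mL·hr
F = (AUC_ev/D_ev)/(AUC_iv/D_iv) = (320.73425/20)/(108/5) = 16.0367/21.6 = 0.7424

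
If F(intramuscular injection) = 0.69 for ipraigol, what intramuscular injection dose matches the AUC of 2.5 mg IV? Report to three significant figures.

For equal systemic exposure: F × D_ev = D_iv
D_ev = D_iv / F = 2.5 / 0.69 = 3.62319 mg

D_intramuscular = 3.62 mg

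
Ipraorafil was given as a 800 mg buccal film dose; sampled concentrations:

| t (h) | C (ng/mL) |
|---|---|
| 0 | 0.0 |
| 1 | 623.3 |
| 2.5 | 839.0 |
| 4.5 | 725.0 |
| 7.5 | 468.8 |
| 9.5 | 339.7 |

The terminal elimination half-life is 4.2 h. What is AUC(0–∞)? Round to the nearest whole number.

Trapezoidal AUC_0→9.5:
  [0→1]: (0.0+623.3)/2 × 1 = 311.65
  [1→2.5]: (623.3+839.0)/2 × 1.5 = 1096.725
  [2.5→4.5]: (839.0+725.0)/2 × 2 = 1564.0
  [4.5→7.5]: (725.0+468.8)/2 × 3 = 1790.7
  [7.5→9.5]: (468.8+339.7)/2 × 2 = 808.5
  Sum = 5571.575 ng/mL·h
k_e = ln2 / t½ = 0.693147 / 4.2 = 0.1650 h^-1
Extrapolated tail: C_last / k_e = 339.7 / 0.165 = 2058.788
AUC_0→∞ = 5571.575 + 2058.788 = 7630.363 ng/mL·h

AUC = 7630 ng/mL·h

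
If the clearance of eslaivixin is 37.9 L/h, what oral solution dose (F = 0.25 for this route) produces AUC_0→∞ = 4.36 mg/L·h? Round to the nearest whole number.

Dose = CL × AUC_0→∞ / F
     = 37.9 × 4.36 / 0.25 = 660.976 mg

Dose = 661 mg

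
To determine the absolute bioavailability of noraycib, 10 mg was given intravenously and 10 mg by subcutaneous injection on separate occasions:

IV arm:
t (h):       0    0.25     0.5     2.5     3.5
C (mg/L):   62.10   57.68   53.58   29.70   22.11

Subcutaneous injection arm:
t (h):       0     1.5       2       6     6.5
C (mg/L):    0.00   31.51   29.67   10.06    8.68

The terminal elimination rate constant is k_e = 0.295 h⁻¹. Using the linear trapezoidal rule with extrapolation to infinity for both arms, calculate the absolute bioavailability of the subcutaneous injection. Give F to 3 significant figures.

F = 0.716

Trapezoidal AUC_0→3.5 (IV):
  [0→0.25]: (62.10+57.68)/2 × 0.25 = 14.9725
  [0.25→0.5]: (57.68+53.58)/2 × 0.25 = 13.9075
  [0.5→2.5]: (53.58+29.70)/2 × 2 = 83.28
  [2.5→3.5]: (29.70+22.11)/2 × 1 = 25.905
  Sum = 138.065 mg/L·h
IV tail: 22.11/0.295 = 74.949; AUC_iv,0→∞ = 138.065 + 74.949 = 213.014 mg/L·h
Trapezoidal AUC_0→6.5 (subcutaneous injection):
  [0→1.5]: (0.00+31.51)/2 × 1.5 = 23.6325
  [1.5→2]: (31.51+29.67)/2 × 0.5 = 15.295
  [2→6]: (29.67+10.06)/2 × 4 = 79.46
  [6→6.5]: (10.06+8.68)/2 × 0.5 = 4.685
  Sum = 123.0725 mg/L·h
subcutaneous injection tail: 8.68/0.295 = 29.424; AUC_ev,0→∞ = 123.0725 + 29.424 = 152.4965 mg/L·h
F = (AUC_ev/D_ev)/(AUC_iv/D_iv) = (152.4965/10)/(213.014/10) = 15.24965/21.3014 = 0.7159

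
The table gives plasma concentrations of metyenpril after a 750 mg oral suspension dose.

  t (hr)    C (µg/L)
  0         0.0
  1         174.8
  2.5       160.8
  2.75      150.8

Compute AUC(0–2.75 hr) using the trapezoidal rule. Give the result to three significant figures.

AUC = 378 µg/L·hr

Trapezoidal AUC_0→2.75:
  [0→1]: (0.0+174.8)/2 × 1 = 87.4
  [1→2.5]: (174.8+160.8)/2 × 1.5 = 251.7
  [2.5→2.75]: (160.8+150.8)/2 × 0.25 = 38.95
  Sum = 378.05 µg/L·hr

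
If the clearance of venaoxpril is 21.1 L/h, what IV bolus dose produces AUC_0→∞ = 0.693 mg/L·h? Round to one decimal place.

Dose_iv = CL × AUC_0→∞
     = 21.1 × 0.693 = 14.6223 mg

Dose = 14.6 mg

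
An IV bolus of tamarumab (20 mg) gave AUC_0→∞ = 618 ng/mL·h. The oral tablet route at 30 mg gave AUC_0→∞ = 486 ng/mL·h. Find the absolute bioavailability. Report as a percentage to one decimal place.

F = (AUC_ev / D_ev) / (AUC_iv / D_iv)
  = (486/30) / (618/20)
  = 16.2 / 30.9 = 0.5243
  = 52.43%

F = 52.4%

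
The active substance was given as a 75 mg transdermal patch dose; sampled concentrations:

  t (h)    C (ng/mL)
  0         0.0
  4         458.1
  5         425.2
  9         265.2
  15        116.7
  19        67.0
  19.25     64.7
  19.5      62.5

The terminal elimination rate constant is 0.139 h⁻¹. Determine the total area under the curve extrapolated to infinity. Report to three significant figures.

Trapezoidal AUC_0→19.5:
  [0→4]: (0.0+458.1)/2 × 4 = 916.2
  [4→5]: (458.1+425.2)/2 × 1 = 441.65
  [5→9]: (425.2+265.2)/2 × 4 = 1380.8
  [9→15]: (265.2+116.7)/2 × 6 = 1145.7
  [15→19]: (116.7+67.0)/2 × 4 = 367.4
  [19→19.25]: (67.0+64.7)/2 × 0.25 = 16.4625
  [19.25→19.5]: (64.7+62.5)/2 × 0.25 = 15.9
  Sum = 4284.1125 ng/mL·h
Extrapolated tail: C_last / k_e = 62.5 / 0.139 = 449.640
AUC_0→∞ = 4284.1125 + 449.640 = 4733.7525 ng/mL·h

AUC = 4730 ng/mL·h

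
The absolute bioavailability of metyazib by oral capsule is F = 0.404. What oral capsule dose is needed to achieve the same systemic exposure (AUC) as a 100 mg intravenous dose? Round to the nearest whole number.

For equal systemic exposure: F × D_ev = D_iv
D_ev = D_iv / F = 100 / 0.404 = 247.525 mg

D_oral = 248 mg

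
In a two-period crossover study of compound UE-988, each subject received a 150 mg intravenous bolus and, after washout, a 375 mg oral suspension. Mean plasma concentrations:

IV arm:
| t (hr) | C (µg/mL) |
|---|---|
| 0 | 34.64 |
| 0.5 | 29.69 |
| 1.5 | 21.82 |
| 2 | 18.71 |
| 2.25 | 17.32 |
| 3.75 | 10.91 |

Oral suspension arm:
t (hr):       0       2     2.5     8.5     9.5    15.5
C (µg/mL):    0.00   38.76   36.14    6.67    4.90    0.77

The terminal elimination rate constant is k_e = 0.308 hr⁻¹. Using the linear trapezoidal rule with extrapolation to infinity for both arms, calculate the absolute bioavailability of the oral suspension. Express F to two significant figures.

F = 0.75

Trapezoidal AUC_0→3.75 (IV):
  [0→0.5]: (34.64+29.69)/2 × 0.5 = 16.0825
  [0.5→1.5]: (29.69+21.82)/2 × 1 = 25.755
  [1.5→2]: (21.82+18.71)/2 × 0.5 = 10.1325
  [2→2.25]: (18.71+17.32)/2 × 0.25 = 4.50375
  [2.25→3.75]: (17.32+10.91)/2 × 1.5 = 21.1725
  Sum = 77.64625 µg/mL·hr
IV tail: 10.91/0.308 = 35.422; AUC_iv,0→∞ = 77.64625 + 35.422 = 113.06825 µg/mL·hr
Trapezoidal AUC_0→15.5 (oral suspension):
  [0→2]: (0.00+38.76)/2 × 2 = 38.76
  [2→2.5]: (38.76+36.14)/2 × 0.5 = 18.725
  [2.5→8.5]: (36.14+6.67)/2 × 6 = 128.43
  [8.5→9.5]: (6.67+4.90)/2 × 1 = 5.785
  [9.5→15.5]: (4.90+0.77)/2 × 6 = 17.01
  Sum = 208.71 µg/mL·hr
oral suspension tail: 0.77/0.308 = 2.500; AUC_ev,0→∞ = 208.71 + 2.500 = 211.21 µg/mL·hr
F = (AUC_ev/D_ev)/(AUC_iv/D_iv) = (211.21/375)/(113.06825/150) = 0.563227/0.753788 = 0.7472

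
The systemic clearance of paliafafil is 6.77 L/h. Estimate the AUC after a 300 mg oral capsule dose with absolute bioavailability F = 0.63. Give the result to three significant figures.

AUC_0→∞ = F × Dose / CL
        = 0.63 × 300 / 6.77 = 27.9173 mg/L·h

AUC = 27.9 mg/L·h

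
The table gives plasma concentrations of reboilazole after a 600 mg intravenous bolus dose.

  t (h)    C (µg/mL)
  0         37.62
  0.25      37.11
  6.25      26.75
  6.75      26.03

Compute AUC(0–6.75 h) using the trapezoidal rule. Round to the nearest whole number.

Trapezoidal AUC_0→6.75:
  [0→0.25]: (37.62+37.11)/2 × 0.25 = 9.34125
  [0.25→6.25]: (37.11+26.75)/2 × 6 = 191.58
  [6.25→6.75]: (26.75+26.03)/2 × 0.5 = 13.195
  Sum = 214.11625 µg/mL·h

AUC = 214 µg/mL·h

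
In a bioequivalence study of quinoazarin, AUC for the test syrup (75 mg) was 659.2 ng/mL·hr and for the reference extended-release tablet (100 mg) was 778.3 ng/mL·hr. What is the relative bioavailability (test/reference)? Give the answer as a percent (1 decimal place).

F_rel = (AUC_test/D_test) / (AUC_ref/D_ref)
      = (659.2/75) / (778.3/100)
      = 8.78933 / 7.783 = 1.1293 = 112.93%

F_rel = 112.9%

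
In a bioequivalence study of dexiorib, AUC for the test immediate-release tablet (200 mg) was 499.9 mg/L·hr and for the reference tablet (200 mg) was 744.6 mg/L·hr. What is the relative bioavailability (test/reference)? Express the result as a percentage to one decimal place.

F_rel = 67.1%

F_rel = (AUC_test/D_test) / (AUC_ref/D_ref)
      = (499.9/200) / (744.6/200)
      = 2.4995 / 3.723 = 0.6714 = 67.14%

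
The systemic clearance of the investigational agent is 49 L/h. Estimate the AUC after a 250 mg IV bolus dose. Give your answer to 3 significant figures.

AUC = 5.10 mg/L·h

AUC_0→∞ = Dose_iv / CL
        = 250 / 49 = 5.10204 mg/L·h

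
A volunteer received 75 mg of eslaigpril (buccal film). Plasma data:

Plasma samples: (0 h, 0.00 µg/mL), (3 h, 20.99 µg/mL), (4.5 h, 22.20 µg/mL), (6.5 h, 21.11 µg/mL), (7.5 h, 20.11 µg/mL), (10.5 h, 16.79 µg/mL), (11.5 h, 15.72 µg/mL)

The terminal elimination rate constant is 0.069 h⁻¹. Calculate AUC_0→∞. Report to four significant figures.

AUC = 427.2 µg/mL·h

Trapezoidal AUC_0→11.5:
  [0→3]: (0.00+20.99)/2 × 3 = 31.485
  [3→4.5]: (20.99+22.20)/2 × 1.5 = 32.3925
  [4.5→6.5]: (22.20+21.11)/2 × 2 = 43.31
  [6.5→7.5]: (21.11+20.11)/2 × 1 = 20.61
  [7.5→10.5]: (20.11+16.79)/2 × 3 = 55.35
  [10.5→11.5]: (16.79+15.72)/2 × 1 = 16.255
  Sum = 199.4025 µg/mL·h
Extrapolated tail: C_last / k_e = 15.72 / 0.069 = 227.826
AUC_0→∞ = 199.4025 + 227.826 = 427.2285 µg/mL·h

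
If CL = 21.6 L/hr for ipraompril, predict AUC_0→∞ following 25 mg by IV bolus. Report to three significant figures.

AUC = 1.16 mg/L·hr

AUC_0→∞ = Dose_iv / CL
        = 25 / 21.6 = 1.15741 mg/L·hr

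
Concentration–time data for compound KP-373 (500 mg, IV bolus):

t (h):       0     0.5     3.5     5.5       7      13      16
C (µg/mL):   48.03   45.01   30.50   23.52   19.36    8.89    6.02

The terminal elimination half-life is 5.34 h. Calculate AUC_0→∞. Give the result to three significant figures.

Trapezoidal AUC_0→16:
  [0→0.5]: (48.03+45.01)/2 × 0.5 = 23.26
  [0.5→3.5]: (45.01+30.50)/2 × 3 = 113.265
  [3.5→5.5]: (30.50+23.52)/2 × 2 = 54.02
  [5.5→7]: (23.52+19.36)/2 × 1.5 = 32.16
  [7→13]: (19.36+8.89)/2 × 6 = 84.75
  [13→16]: (8.89+6.02)/2 × 3 = 22.365
  Sum = 329.82 µg/mL·h
k_e = ln2 / t½ = 0.693147 / 5.34 = 0.1298 h^-1
Extrapolated tail: C_last / k_e = 6.02 / 0.1298 = 46.379
AUC_0→∞ = 329.82 + 46.379 = 376.199 µg/mL·h

AUC = 376 µg/mL·h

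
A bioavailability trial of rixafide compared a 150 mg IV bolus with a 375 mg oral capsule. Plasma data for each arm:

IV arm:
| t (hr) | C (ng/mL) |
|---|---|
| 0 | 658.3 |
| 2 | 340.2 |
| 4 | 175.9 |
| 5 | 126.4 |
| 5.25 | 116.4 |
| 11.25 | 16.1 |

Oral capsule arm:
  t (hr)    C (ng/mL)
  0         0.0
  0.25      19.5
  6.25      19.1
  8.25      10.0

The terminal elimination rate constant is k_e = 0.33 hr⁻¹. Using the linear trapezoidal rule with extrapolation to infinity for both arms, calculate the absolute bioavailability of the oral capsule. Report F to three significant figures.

F = 0.0332

Trapezoidal AUC_0→11.25 (IV):
  [0→2]: (658.3+340.2)/2 × 2 = 998.5
  [2→4]: (340.2+175.9)/2 × 2 = 516.1
  [4→5]: (175.9+126.4)/2 × 1 = 151.15
  [5→5.25]: (126.4+116.4)/2 × 0.25 = 30.35
  [5.25→11.25]: (116.4+16.1)/2 × 6 = 397.5
  Sum = 2093.6 ng/mL·hr
IV tail: 16.1/0.33 = 48.788; AUC_iv,0→∞ = 2093.6 + 48.788 = 2142.388 ng/mL·hr
Trapezoidal AUC_0→8.25 (oral capsule):
  [0→0.25]: (0.0+19.5)/2 × 0.25 = 2.4375
  [0.25→6.25]: (19.5+19.1)/2 × 6 = 115.8
  [6.25→8.25]: (19.1+10.0)/2 × 2 = 29.1
  Sum = 147.3375 ng/mL·hr
oral capsule tail: 10.0/0.33 = 30.303; AUC_ev,0→∞ = 147.3375 + 30.303 = 177.6405 ng/mL·hr
F = (AUC_ev/D_ev)/(AUC_iv/D_iv) = (177.6405/375)/(2142.388/150) = 0.473708/14.2826 = 0.0332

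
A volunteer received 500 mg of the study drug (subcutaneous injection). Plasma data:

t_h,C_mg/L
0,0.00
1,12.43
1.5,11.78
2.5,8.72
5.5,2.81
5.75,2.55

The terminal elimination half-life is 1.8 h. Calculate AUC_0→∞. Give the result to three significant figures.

AUC = 47.1 mg/L·h

Trapezoidal AUC_0→5.75:
  [0→1]: (0.00+12.43)/2 × 1 = 6.215
  [1→1.5]: (12.43+11.78)/2 × 0.5 = 6.0525
  [1.5→2.5]: (11.78+8.72)/2 × 1 = 10.25
  [2.5→5.5]: (8.72+2.81)/2 × 3 = 17.295
  [5.5→5.75]: (2.81+2.55)/2 × 0.25 = 0.67
  Sum = 40.4825 mg/L·h
k_e = ln2 / t½ = 0.693147 / 1.8 = 0.3851 h^-1
Extrapolated tail: C_last / k_e = 2.55 / 0.3851 = 6.622
AUC_0→∞ = 40.4825 + 6.622 = 47.1045 mg/L·h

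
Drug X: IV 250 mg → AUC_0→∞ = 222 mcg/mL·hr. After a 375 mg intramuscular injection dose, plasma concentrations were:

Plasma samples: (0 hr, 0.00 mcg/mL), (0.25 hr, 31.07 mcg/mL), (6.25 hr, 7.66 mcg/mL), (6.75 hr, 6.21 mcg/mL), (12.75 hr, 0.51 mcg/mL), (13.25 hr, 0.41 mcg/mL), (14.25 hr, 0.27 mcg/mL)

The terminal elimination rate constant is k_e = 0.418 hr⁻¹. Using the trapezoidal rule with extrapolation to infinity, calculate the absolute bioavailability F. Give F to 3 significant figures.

F = 0.435

Trapezoidal AUC_0→14.25 (intramuscular injection):
  [0→0.25]: (0.00+31.07)/2 × 0.25 = 3.88375
  [0.25→6.25]: (31.07+7.66)/2 × 6 = 116.19
  [6.25→6.75]: (7.66+6.21)/2 × 0.5 = 3.4675
  [6.75→12.75]: (6.21+0.51)/2 × 6 = 20.16
  [12.75→13.25]: (0.51+0.41)/2 × 0.5 = 0.23
  [13.25→14.25]: (0.41+0.27)/2 × 1 = 0.34
  Sum = 144.27125 mcg/mL·hr
Tail: C_last/k_e = 0.27/0.418 = 0.646
AUC_0→∞ (intramuscular injection) = 144.27125 + 0.646 = 144.91725 mcg/mL·hr
F = (AUC_ev/D_ev)/(AUC_iv/D_iv) = (144.91725/375)/(222/250) = 0.386446/0.888 = 0.4352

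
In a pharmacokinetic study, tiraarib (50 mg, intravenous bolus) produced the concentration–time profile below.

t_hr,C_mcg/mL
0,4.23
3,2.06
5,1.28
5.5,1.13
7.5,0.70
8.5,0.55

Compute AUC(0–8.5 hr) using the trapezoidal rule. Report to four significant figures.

Trapezoidal AUC_0→8.5:
  [0→3]: (4.23+2.06)/2 × 3 = 9.435
  [3→5]: (2.06+1.28)/2 × 2 = 3.34
  [5→5.5]: (1.28+1.13)/2 × 0.5 = 0.6025
  [5.5→7.5]: (1.13+0.70)/2 × 2 = 1.83
  [7.5→8.5]: (0.70+0.55)/2 × 1 = 0.625
  Sum = 15.8325 mcg/mL·hr

AUC = 15.83 mcg/mL·hr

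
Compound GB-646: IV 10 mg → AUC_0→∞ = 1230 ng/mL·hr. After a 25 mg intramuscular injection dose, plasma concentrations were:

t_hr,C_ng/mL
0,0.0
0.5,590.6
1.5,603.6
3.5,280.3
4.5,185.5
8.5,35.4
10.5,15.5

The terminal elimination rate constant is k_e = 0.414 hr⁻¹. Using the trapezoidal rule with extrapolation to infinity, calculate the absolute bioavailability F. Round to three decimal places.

F = 0.778

Trapezoidal AUC_0→10.5 (intramuscular injection):
  [0→0.5]: (0.0+590.6)/2 × 0.5 = 147.65
  [0.5→1.5]: (590.6+603.6)/2 × 1 = 597.1
  [1.5→3.5]: (603.6+280.3)/2 × 2 = 883.9
  [3.5→4.5]: (280.3+185.5)/2 × 1 = 232.9
  [4.5→8.5]: (185.5+35.4)/2 × 4 = 441.8
  [8.5→10.5]: (35.4+15.5)/2 × 2 = 50.9
  Sum = 2354.25 ng/mL·hr
Tail: C_last/k_e = 15.5/0.414 = 37.440
AUC_0→∞ (intramuscular injection) = 2354.25 + 37.440 = 2391.69 ng/mL·hr
F = (AUC_ev/D_ev)/(AUC_iv/D_iv) = (2391.69/25)/(1230/10) = 95.6676/123 = 0.7778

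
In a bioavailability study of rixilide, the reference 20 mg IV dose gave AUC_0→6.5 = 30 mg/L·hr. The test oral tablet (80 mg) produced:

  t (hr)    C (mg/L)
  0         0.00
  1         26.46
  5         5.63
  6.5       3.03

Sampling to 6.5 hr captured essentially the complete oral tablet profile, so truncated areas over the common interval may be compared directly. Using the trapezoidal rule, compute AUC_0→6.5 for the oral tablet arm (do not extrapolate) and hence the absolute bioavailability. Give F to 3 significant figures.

Trapezoidal AUC_0→6.5 (oral tablet):
  [0→1]: (0.00+26.46)/2 × 1 = 13.23
  [1→5]: (26.46+5.63)/2 × 4 = 64.18
  [5→6.5]: (5.63+3.03)/2 × 1.5 = 6.495
  Sum = 83.905 mg/L·hr
F = (AUC_ev/D_ev)/(AUC_iv/D_iv) = (83.905/80)/(30/20) = 1.0488125/1.5 = 0.6992

F = 0.699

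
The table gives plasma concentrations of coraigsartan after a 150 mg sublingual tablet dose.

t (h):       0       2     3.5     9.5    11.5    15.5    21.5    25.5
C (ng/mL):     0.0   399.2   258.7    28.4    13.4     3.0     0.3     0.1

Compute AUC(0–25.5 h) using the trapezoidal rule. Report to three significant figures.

Trapezoidal AUC_0→25.5:
  [0→2]: (0.0+399.2)/2 × 2 = 399.2
  [2→3.5]: (399.2+258.7)/2 × 1.5 = 493.425
  [3.5→9.5]: (258.7+28.4)/2 × 6 = 861.3
  [9.5→11.5]: (28.4+13.4)/2 × 2 = 41.8
  [11.5→15.5]: (13.4+3.0)/2 × 4 = 32.8
  [15.5→21.5]: (3.0+0.3)/2 × 6 = 9.9
  [21.5→25.5]: (0.3+0.1)/2 × 4 = 0.8
  Sum = 1839.225 ng/mL·h

AUC = 1840 ng/mL·h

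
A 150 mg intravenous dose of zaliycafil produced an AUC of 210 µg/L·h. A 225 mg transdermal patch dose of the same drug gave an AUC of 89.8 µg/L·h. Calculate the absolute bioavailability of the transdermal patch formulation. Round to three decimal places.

F = (AUC_ev / D_ev) / (AUC_iv / D_iv)
  = (89.8/225) / (210/150)
  = 0.399111 / 1.4 = 0.2851

F = 0.285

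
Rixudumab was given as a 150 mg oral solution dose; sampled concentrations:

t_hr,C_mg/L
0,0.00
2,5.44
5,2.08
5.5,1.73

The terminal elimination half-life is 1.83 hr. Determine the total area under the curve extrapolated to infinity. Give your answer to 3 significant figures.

AUC = 22.2 mg/L·hr

Trapezoidal AUC_0→5.5:
  [0→2]: (0.00+5.44)/2 × 2 = 5.44
  [2→5]: (5.44+2.08)/2 × 3 = 11.28
  [5→5.5]: (2.08+1.73)/2 × 0.5 = 0.9525
  Sum = 17.6725 mg/L·hr
k_e = ln2 / t½ = 0.693147 / 1.83 = 0.3788 hr^-1
Extrapolated tail: C_last / k_e = 1.73 / 0.3788 = 4.567
AUC_0→∞ = 17.6725 + 4.567 = 22.2395 mg/L·hr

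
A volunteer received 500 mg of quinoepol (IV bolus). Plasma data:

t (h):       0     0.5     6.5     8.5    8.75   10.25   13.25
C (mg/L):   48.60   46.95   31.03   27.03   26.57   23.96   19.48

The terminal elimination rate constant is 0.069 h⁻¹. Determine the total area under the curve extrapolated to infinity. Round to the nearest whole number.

AUC = 708 mg/L·h

Trapezoidal AUC_0→13.25:
  [0→0.5]: (48.60+46.95)/2 × 0.5 = 23.8875
  [0.5→6.5]: (46.95+31.03)/2 × 6 = 233.94
  [6.5→8.5]: (31.03+27.03)/2 × 2 = 58.06
  [8.5→8.75]: (27.03+26.57)/2 × 0.25 = 6.7
  [8.75→10.25]: (26.57+23.96)/2 × 1.5 = 37.8975
  [10.25→13.25]: (23.96+19.48)/2 × 3 = 65.16
  Sum = 425.645 mg/L·h
Extrapolated tail: C_last / k_e = 19.48 / 0.069 = 282.319
AUC_0→∞ = 425.645 + 282.319 = 707.964 mg/L·h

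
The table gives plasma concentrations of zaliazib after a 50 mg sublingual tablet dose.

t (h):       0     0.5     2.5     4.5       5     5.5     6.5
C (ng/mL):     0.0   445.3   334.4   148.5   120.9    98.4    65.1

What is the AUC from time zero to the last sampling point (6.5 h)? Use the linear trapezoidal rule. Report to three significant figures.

AUC = 1580 ng/mL·h

Trapezoidal AUC_0→6.5:
  [0→0.5]: (0.0+445.3)/2 × 0.5 = 111.325
  [0.5→2.5]: (445.3+334.4)/2 × 2 = 779.7
  [2.5→4.5]: (334.4+148.5)/2 × 2 = 482.9
  [4.5→5]: (148.5+120.9)/2 × 0.5 = 67.35
  [5→5.5]: (120.9+98.4)/2 × 0.5 = 54.825
  [5.5→6.5]: (98.4+65.1)/2 × 1 = 81.75
  Sum = 1577.85 ng/mL·h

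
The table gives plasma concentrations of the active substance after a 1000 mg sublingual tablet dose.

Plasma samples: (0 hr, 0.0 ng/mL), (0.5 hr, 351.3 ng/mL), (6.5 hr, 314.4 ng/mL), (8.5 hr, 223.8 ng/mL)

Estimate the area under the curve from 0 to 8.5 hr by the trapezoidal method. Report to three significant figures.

Trapezoidal AUC_0→8.5:
  [0→0.5]: (0.0+351.3)/2 × 0.5 = 87.825
  [0.5→6.5]: (351.3+314.4)/2 × 6 = 1997.1
  [6.5→8.5]: (314.4+223.8)/2 × 2 = 538.2
  Sum = 2623.125 ng/mL·hr

AUC = 2620 ng/mL·hr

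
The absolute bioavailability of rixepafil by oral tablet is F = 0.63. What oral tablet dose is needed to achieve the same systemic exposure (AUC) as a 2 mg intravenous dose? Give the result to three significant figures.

D_oral = 3.17 mg

For equal systemic exposure: F × D_ev = D_iv
D_ev = D_iv / F = 2 / 0.63 = 3.1746 mg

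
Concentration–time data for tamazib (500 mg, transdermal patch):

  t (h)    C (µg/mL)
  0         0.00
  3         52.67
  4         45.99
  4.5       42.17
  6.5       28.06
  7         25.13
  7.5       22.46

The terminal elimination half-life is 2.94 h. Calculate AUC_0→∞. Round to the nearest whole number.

Trapezoidal AUC_0→7.5:
  [0→3]: (0.00+52.67)/2 × 3 = 79.005
  [3→4]: (52.67+45.99)/2 × 1 = 49.33
  [4→4.5]: (45.99+42.17)/2 × 0.5 = 22.04
  [4.5→6.5]: (42.17+28.06)/2 × 2 = 70.23
  [6.5→7]: (28.06+25.13)/2 × 0.5 = 13.2975
  [7→7.5]: (25.13+22.46)/2 × 0.5 = 11.8975
  Sum = 245.8 µg/mL·h
k_e = ln2 / t½ = 0.693147 / 2.94 = 0.2358 h^-1
Extrapolated tail: C_last / k_e = 22.46 / 0.2358 = 95.250
AUC_0→∞ = 245.8 + 95.250 = 341.05 µg/mL·h

AUC = 341 µg/mL·h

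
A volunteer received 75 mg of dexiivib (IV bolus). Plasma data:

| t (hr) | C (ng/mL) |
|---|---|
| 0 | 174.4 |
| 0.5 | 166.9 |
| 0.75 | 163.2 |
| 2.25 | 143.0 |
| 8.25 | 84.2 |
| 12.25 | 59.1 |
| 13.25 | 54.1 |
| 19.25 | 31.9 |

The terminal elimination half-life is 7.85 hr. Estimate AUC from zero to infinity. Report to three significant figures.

AUC = 2000 ng/mL·hr

Trapezoidal AUC_0→19.25:
  [0→0.5]: (174.4+166.9)/2 × 0.5 = 85.325
  [0.5→0.75]: (166.9+163.2)/2 × 0.25 = 41.2625
  [0.75→2.25]: (163.2+143.0)/2 × 1.5 = 229.65
  [2.25→8.25]: (143.0+84.2)/2 × 6 = 681.6
  [8.25→12.25]: (84.2+59.1)/2 × 4 = 286.6
  [12.25→13.25]: (59.1+54.1)/2 × 1 = 56.6
  [13.25→19.25]: (54.1+31.9)/2 × 6 = 258.0
  Sum = 1639.0375 ng/mL·hr
k_e = ln2 / t½ = 0.693147 / 7.85 = 0.0883 hr^-1
Extrapolated tail: C_last / k_e = 31.9 / 0.0883 = 361.268
AUC_0→∞ = 1639.0375 + 361.268 = 2000.3055 ng/mL·hr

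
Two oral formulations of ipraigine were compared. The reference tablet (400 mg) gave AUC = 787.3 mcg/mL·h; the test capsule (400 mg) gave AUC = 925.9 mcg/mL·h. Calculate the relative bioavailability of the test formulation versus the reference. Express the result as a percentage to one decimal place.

F_rel = 117.6%

F_rel = (AUC_test/D_test) / (AUC_ref/D_ref)
      = (925.9/400) / (787.3/400)
      = 2.31475 / 1.96825 = 1.1760 = 117.60%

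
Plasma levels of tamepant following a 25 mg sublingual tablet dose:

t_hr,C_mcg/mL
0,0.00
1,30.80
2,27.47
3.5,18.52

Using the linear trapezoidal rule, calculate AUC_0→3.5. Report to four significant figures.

Trapezoidal AUC_0→3.5:
  [0→1]: (0.00+30.80)/2 × 1 = 15.4
  [1→2]: (30.80+27.47)/2 × 1 = 29.135
  [2→3.5]: (27.47+18.52)/2 × 1.5 = 34.4925
  Sum = 79.0275 mcg/mL·hr

AUC = 79.03 mcg/mL·hr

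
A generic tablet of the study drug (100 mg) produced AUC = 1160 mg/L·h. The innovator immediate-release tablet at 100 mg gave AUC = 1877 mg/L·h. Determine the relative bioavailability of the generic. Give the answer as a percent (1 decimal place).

F_rel = 61.8%

F_rel = (AUC_test/D_test) / (AUC_ref/D_ref)
      = (1160/100) / (1877/100)
      = 11.6 / 18.77 = 0.6180 = 61.80%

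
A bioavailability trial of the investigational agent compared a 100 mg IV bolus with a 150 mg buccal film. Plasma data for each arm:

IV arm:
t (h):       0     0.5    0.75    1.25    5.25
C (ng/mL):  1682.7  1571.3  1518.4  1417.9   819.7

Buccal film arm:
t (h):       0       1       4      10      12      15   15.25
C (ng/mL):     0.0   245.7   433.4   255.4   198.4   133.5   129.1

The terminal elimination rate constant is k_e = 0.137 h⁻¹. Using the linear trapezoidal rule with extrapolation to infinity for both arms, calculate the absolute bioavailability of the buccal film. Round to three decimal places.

Trapezoidal AUC_0→5.25 (IV):
  [0→0.5]: (1682.7+1571.3)/2 × 0.5 = 813.5
  [0.5→0.75]: (1571.3+1518.4)/2 × 0.25 = 386.2125
  [0.75→1.25]: (1518.4+1417.9)/2 × 0.5 = 734.075
  [1.25→5.25]: (1417.9+819.7)/2 × 4 = 4475.2
  Sum = 6408.9875 ng/mL·h
IV tail: 819.7/0.137 = 5983.212; AUC_iv,0→∞ = 6408.9875 + 5983.212 = 12392.1995 ng/mL·h
Trapezoidal AUC_0→15.25 (buccal film):
  [0→1]: (0.0+245.7)/2 × 1 = 122.85
  [1→4]: (245.7+433.4)/2 × 3 = 1018.65
  [4→10]: (433.4+255.4)/2 × 6 = 2066.4
  [10→12]: (255.4+198.4)/2 × 2 = 453.8
  [12→15]: (198.4+133.5)/2 × 3 = 497.85
  [15→15.25]: (133.5+129.1)/2 × 0.25 = 32.825
  Sum = 4192.375 ng/mL·h
buccal film tail: 129.1/0.137 = 942.336; AUC_ev,0→∞ = 4192.375 + 942.336 = 5134.711 ng/mL·h
F = (AUC_ev/D_ev)/(AUC_iv/D_iv) = (5134.711/150)/(12392.1995/100) = 34.2314/123.922 = 0.2762

F = 0.276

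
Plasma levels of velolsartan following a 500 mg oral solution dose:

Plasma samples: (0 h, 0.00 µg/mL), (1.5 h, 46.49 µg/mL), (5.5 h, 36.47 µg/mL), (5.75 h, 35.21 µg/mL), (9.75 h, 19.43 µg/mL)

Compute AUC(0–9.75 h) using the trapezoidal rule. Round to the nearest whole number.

Trapezoidal AUC_0→9.75:
  [0→1.5]: (0.00+46.49)/2 × 1.5 = 34.8675
  [1.5→5.5]: (46.49+36.47)/2 × 4 = 165.92
  [5.5→5.75]: (36.47+35.21)/2 × 0.25 = 8.96
  [5.75→9.75]: (35.21+19.43)/2 × 4 = 109.28
  Sum = 319.0275 µg/mL·h

AUC = 319 µg/mL·h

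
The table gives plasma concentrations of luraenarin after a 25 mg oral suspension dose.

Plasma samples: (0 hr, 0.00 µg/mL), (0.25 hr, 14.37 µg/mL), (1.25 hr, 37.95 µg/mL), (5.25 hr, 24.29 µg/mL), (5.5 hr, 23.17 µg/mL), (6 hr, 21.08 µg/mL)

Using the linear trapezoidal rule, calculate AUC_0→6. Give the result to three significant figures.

AUC = 169 µg/mL·hr

Trapezoidal AUC_0→6:
  [0→0.25]: (0.00+14.37)/2 × 0.25 = 1.79625
  [0.25→1.25]: (14.37+37.95)/2 × 1 = 26.16
  [1.25→5.25]: (37.95+24.29)/2 × 4 = 124.48
  [5.25→5.5]: (24.29+23.17)/2 × 0.25 = 5.9325
  [5.5→6]: (23.17+21.08)/2 × 0.5 = 11.0625
  Sum = 169.43125 µg/mL·hr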